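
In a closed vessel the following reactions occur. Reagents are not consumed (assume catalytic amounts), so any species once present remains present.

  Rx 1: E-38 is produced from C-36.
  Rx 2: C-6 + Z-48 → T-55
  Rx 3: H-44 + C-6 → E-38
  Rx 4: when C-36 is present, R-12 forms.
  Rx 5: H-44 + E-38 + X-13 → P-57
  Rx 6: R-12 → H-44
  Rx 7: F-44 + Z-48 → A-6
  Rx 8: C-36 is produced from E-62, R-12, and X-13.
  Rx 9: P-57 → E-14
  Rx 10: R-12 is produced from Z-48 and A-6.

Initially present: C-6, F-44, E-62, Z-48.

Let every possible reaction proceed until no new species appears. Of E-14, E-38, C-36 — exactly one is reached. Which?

F-44 and Z-48 present → A-6 forms (Rx 7).
Z-48 and A-6 present → R-12 forms (Rx 10).
R-12 present → H-44 forms (Rx 6).
H-44 and C-6 present → E-38 forms (Rx 3).
E-14 would need P-57 (Rx 9), but P-57 never forms. C-36 would need E-62, R-12, and X-13 (Rx 8), but X-13 never forms.

E-38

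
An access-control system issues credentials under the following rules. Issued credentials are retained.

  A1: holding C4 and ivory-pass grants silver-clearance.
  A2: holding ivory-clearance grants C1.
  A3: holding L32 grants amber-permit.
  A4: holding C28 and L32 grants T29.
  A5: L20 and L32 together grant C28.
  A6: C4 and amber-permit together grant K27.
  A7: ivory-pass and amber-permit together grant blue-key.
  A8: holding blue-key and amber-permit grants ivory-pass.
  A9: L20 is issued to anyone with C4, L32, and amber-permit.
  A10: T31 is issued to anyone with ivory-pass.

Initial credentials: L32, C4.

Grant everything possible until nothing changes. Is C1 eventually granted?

C1 would need ivory-clearance (A2), but ivory-clearance is never granted.

No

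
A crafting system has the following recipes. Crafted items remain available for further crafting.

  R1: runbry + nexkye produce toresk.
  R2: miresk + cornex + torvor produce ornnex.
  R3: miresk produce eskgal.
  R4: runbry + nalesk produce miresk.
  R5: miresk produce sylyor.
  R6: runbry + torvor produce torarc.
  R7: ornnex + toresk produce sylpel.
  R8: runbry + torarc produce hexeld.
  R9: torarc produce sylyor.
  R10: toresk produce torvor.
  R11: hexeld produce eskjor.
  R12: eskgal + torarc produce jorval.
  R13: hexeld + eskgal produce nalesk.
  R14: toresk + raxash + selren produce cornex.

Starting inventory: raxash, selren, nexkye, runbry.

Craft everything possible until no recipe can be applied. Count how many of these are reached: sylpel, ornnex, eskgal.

0

sylpel would need ornnex and toresk (R7), but ornnex is never obtained.
ornnex would need miresk, cornex, and torvor (R2), but miresk is never obtained.
eskgal would need miresk (R3), but miresk is never obtained.
None of the 3 are reached.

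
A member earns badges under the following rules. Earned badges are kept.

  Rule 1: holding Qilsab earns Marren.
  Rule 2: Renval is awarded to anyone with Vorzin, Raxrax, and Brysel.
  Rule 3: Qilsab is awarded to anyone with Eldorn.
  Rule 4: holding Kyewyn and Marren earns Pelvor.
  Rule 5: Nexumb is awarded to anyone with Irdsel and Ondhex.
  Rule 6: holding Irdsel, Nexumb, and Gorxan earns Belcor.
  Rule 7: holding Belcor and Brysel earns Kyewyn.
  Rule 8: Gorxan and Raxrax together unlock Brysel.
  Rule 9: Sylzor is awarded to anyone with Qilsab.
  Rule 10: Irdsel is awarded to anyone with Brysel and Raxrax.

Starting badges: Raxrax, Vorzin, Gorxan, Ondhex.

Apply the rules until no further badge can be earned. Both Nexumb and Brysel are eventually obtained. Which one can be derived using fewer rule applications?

Brysel

Brysel: With Gorxan and Raxrax, Brysel is earned (Rule 8). [1 rule application]
Nexumb: With Gorxan and Raxrax, Brysel is earned (Rule 8). With Brysel and Raxrax, Irdsel is earned (Rule 10). With Irdsel and Ondhex, Nexumb is earned (Rule 5). [3 rule applications]
Brysel needs fewer.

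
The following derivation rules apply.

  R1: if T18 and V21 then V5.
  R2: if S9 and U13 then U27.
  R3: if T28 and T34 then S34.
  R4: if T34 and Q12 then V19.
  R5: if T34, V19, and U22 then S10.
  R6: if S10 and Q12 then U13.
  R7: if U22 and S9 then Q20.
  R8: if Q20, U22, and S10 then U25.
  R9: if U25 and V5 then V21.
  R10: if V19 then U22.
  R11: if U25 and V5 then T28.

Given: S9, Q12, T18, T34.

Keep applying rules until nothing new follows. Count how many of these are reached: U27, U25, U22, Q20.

4

From T34 and Q12, R4 gives V19.
From V19, R10 gives U22.
T34, V19, and U22 hold, so S10 follows (R5).
From U22 and S9, R7 gives Q20.
From S10 and Q12, R6 gives U13.
Q20, U22, and S10 hold, so U25 follows (R8).
From S9 and U13, R2 gives U27.
U27: reached.
U25: reached.
U22: reached.
Q20: reached.
All 4 are reached.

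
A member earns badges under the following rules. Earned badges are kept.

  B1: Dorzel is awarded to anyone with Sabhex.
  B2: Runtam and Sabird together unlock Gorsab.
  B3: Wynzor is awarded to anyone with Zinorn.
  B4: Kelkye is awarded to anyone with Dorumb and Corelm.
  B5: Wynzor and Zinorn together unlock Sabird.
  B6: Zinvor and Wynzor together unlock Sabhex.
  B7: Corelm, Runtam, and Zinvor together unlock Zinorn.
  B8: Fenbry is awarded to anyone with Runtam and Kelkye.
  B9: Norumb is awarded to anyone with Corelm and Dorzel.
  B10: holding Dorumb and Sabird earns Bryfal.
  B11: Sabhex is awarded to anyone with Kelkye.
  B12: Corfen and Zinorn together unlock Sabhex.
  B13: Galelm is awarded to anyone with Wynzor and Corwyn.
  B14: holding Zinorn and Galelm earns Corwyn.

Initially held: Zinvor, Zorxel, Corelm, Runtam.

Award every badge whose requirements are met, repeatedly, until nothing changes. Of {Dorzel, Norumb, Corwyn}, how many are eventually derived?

2

With Corelm, Runtam, and Zinvor, Zinorn is earned (B7).
With Zinorn, Wynzor is earned (B3).
With Zinvor and Wynzor, Sabhex is earned (B6).
With Sabhex, Dorzel is earned (B1).
With Corelm and Dorzel, Norumb is earned (B9).
Dorzel: reached.
Norumb: reached.
Corwyn would need Zinorn and Galelm (B14), but Galelm is never earned.
Reached: Dorzel and Norumb — 2 of the 3.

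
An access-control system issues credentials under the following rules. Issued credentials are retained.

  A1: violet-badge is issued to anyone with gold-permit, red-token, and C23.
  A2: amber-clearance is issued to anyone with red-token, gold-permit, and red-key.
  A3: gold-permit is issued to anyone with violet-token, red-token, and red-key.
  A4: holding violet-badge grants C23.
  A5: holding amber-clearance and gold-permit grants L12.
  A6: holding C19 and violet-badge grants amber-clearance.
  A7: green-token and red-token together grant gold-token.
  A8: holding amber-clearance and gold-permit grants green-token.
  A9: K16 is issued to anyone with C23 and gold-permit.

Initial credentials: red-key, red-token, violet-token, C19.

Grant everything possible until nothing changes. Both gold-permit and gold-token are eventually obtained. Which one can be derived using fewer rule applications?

gold-permit

gold-permit: Holding violet-token, red-token, and red-key grants gold-permit (A3). [1 rule application]
gold-token: Holding violet-token, red-token, and red-key grants gold-permit (A3). Holding red-token, gold-permit, and red-key grants amber-clearance (A2). Holding amber-clearance and gold-permit grants green-token (A8). Holding green-token and red-token grants gold-token (A7). [4 rule applications]
gold-permit needs fewer.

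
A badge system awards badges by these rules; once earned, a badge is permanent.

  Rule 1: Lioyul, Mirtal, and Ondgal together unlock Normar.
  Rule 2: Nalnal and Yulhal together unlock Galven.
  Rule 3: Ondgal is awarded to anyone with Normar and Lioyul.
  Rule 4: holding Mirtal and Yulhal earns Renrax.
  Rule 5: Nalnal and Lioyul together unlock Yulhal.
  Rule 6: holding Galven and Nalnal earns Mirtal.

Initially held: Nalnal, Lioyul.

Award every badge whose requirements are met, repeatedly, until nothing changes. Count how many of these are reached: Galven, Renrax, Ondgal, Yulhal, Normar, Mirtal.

4

With Nalnal and Lioyul, Yulhal is earned (Rule 5).
With Nalnal and Yulhal, Galven is earned (Rule 2).
With Galven and Nalnal, Mirtal is earned (Rule 6).
With Mirtal and Yulhal, Renrax is earned (Rule 4).
Galven: reached.
Renrax: reached.
Ondgal would need Normar and Lioyul (Rule 3), but Normar is never earned.
Yulhal: reached.
Normar would need Lioyul, Mirtal, and Ondgal (Rule 1), but Ondgal is never earned.
Mirtal: reached.
Reached: Galven, Renrax, Yulhal, and Mirtal — 4 of the 6.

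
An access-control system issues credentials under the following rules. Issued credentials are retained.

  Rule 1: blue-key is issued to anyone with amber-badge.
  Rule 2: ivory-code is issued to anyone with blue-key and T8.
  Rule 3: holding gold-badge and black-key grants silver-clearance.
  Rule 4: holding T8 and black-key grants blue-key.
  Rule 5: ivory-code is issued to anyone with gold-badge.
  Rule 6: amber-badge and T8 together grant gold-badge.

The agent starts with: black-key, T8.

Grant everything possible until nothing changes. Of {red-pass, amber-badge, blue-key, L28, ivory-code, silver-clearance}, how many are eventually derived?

2

Holding T8 and black-key grants blue-key (Rule 4).
Holding blue-key and T8 grants ivory-code (Rule 2).
No rule produces red-pass, and it is not given.
No rule produces amber-badge, and it is not given.
blue-key: reached.
No rule produces L28, and it is not given.
ivory-code: reached.
silver-clearance would need gold-badge and black-key (Rule 3), but gold-badge is never granted.
Reached: blue-key and ivory-code — 2 of the 6.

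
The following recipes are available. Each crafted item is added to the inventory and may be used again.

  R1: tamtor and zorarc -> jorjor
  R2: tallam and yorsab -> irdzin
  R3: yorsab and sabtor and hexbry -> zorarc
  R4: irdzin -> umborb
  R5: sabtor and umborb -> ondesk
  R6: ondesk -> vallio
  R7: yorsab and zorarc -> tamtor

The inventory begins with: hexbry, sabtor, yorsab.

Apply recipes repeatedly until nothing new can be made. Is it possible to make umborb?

umborb would need irdzin (R4), but irdzin is never obtained.

No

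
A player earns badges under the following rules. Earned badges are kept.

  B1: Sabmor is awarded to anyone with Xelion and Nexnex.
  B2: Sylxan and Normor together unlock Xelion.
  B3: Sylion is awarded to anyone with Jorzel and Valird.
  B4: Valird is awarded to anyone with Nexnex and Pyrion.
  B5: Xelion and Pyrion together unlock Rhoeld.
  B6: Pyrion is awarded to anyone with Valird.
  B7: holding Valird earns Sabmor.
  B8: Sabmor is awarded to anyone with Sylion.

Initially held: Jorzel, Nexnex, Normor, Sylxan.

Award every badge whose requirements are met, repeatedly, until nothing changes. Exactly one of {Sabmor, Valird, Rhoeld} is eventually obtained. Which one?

With Sylxan and Normor, Xelion is earned (B2).
With Xelion and Nexnex, Sabmor is earned (B1).
Valird would need Nexnex and Pyrion (B4), but Pyrion is never earned. Rhoeld would need Xelion and Pyrion (B5), but Pyrion is never earned.

Sabmor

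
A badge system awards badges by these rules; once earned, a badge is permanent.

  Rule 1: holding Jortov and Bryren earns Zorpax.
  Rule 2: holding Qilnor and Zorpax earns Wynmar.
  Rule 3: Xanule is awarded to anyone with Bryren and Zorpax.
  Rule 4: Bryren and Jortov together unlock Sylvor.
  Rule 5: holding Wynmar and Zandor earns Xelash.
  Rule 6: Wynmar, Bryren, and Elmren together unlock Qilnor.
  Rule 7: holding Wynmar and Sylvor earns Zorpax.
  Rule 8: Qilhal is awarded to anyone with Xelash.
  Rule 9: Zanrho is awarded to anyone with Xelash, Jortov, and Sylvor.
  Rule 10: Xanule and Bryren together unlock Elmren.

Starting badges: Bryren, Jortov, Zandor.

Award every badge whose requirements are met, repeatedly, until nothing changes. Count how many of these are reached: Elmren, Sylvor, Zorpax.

With Bryren and Jortov, Sylvor is earned (Rule 4).
With Jortov and Bryren, Zorpax is earned (Rule 1).
With Bryren and Zorpax, Xanule is earned (Rule 3).
With Xanule and Bryren, Elmren is earned (Rule 10).
Elmren: reached.
Sylvor: reached.
Zorpax: reached.
All 3 are reached.

3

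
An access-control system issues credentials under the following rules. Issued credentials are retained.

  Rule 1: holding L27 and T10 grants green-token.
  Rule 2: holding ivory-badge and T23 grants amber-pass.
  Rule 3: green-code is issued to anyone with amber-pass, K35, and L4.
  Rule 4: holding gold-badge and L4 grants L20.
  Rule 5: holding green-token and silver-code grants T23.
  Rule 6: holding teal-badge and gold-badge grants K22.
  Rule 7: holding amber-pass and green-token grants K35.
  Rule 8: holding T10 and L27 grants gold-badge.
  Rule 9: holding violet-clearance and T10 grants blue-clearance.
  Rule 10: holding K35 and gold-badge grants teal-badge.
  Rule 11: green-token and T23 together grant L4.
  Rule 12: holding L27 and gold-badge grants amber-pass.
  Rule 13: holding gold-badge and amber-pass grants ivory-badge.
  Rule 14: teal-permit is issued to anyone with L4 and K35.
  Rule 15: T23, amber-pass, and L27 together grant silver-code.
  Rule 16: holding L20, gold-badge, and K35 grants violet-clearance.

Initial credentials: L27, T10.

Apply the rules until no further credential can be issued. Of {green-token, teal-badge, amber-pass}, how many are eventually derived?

Holding L27 and T10 grants green-token (Rule 1).
Holding T10 and L27 grants gold-badge (Rule 8).
Holding L27 and gold-badge grants amber-pass (Rule 12).
Holding amber-pass and green-token grants K35 (Rule 7).
Holding K35 and gold-badge grants teal-badge (Rule 10).
green-token: reached.
teal-badge: reached.
amber-pass: reached.
All 3 are reached.

3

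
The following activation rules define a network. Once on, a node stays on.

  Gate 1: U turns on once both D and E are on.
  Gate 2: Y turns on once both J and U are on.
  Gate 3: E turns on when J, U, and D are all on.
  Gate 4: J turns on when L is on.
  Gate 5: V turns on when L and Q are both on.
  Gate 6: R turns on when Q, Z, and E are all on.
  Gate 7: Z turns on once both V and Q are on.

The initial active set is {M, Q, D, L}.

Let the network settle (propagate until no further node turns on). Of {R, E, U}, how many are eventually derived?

R would need Q, Z, and E (Gate 6), but E never turns on.
E would need J, U, and D (Gate 3), but U never turns on.
U would need D and E (Gate 1), but E never turns on.
None of the 3 are reached.

0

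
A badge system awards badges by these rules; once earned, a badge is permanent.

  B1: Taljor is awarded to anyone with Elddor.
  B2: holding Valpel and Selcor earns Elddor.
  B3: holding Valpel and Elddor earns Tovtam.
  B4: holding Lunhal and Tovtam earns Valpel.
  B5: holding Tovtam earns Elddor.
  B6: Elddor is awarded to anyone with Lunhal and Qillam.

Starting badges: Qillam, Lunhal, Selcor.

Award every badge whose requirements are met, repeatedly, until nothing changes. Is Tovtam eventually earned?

No

Tovtam would need Valpel and Elddor (B3), but Valpel is never earned.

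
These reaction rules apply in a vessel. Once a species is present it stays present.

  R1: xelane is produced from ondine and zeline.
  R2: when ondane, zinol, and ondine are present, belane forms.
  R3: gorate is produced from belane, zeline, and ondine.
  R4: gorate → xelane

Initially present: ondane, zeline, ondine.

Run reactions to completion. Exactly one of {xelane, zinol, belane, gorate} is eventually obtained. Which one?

ondine and zeline present → xelane forms (R1).
No rule produces zinol, and it is not given. gorate would need belane, zeline, and ondine (R3), but belane never forms. belane would need ondane, zinol, and ondine (R2), but zinol never forms.

xelane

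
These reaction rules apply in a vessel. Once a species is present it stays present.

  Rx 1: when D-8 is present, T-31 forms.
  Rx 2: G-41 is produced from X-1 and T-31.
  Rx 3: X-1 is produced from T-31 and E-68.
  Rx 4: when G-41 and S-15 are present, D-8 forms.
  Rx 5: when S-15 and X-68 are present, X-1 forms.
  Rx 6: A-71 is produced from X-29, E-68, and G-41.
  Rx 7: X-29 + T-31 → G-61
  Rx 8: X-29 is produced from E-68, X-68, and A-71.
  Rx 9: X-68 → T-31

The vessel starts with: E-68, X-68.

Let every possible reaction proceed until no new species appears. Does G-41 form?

Yes

X-68 present → T-31 forms (Rx 9).
T-31 and E-68 present → X-1 forms (Rx 3).
X-1 and T-31 present → G-41 forms (Rx 2).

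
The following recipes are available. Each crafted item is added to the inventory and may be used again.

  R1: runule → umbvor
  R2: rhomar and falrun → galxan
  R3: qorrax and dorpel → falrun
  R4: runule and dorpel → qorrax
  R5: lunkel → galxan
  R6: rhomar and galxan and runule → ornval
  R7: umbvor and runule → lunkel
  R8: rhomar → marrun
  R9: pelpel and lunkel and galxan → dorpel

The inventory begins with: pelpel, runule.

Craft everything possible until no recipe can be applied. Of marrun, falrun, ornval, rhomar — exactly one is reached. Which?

falrun

runule → umbvor (R1).
umbvor and runule → lunkel (R7).
lunkel → galxan (R5).
Using R9, pelpel, lunkel, and galxan make dorpel.
runule and dorpel → qorrax (R4).
qorrax and dorpel → falrun (R3).
No rule produces rhomar, and it is not given. ornval would need rhomar, galxan, and runule (R6), but rhomar is never obtained. marrun would need rhomar (R8), but rhomar is never obtained.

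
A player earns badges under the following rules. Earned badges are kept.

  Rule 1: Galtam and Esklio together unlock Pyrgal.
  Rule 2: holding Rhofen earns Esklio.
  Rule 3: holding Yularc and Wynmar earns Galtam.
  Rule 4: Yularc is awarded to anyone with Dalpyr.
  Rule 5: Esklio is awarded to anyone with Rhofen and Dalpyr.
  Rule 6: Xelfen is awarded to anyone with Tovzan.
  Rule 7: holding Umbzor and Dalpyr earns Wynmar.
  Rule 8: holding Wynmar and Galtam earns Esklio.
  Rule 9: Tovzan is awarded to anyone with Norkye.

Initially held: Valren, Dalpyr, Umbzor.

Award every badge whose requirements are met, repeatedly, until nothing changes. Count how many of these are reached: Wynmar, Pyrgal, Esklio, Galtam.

With Umbzor and Dalpyr, Wynmar is earned (Rule 7).
With Dalpyr, Yularc is earned (Rule 4).
With Yularc and Wynmar, Galtam is earned (Rule 3).
With Wynmar and Galtam, Esklio is earned (Rule 8).
With Galtam and Esklio, Pyrgal is earned (Rule 1).
Wynmar: reached.
Pyrgal: reached.
Esklio: reached.
Galtam: reached.
All 4 are reached.

4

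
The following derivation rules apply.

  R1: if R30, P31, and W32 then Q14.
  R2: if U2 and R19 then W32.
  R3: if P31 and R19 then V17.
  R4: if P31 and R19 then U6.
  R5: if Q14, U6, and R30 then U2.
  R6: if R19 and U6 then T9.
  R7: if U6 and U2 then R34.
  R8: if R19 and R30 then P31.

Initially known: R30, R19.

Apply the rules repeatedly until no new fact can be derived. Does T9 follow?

R19 and R30 hold, so P31 follows (R8).
P31 and R19 hold, so U6 follows (R4).
R19 and U6 hold, so T9 follows (R6).

Yes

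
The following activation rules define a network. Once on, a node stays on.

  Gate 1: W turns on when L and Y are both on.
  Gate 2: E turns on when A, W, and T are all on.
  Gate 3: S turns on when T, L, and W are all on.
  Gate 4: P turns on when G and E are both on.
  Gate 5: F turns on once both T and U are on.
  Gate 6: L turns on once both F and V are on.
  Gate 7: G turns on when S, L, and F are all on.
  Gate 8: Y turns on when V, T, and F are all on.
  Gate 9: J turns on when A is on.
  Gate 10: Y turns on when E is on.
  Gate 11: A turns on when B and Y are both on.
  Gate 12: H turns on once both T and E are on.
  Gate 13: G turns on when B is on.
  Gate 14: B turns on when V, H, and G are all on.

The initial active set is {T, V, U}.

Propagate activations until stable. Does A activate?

No

A would need B and Y (Gate 11), but B never turns on.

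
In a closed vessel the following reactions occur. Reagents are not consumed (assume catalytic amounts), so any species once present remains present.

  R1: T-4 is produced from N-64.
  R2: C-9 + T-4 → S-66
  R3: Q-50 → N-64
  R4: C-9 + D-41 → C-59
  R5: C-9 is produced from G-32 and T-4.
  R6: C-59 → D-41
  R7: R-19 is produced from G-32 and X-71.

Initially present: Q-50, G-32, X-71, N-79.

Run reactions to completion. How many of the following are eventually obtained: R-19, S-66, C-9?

3

G-32 and X-71 present → R-19 forms (R7).
Q-50 present → N-64 forms (R3).
N-64 present → T-4 forms (R1).
G-32 and T-4 present → C-9 forms (R5).
C-9 and T-4 present → S-66 forms (R2).
R-19: reached.
S-66: reached.
C-9: reached.
All 3 are reached.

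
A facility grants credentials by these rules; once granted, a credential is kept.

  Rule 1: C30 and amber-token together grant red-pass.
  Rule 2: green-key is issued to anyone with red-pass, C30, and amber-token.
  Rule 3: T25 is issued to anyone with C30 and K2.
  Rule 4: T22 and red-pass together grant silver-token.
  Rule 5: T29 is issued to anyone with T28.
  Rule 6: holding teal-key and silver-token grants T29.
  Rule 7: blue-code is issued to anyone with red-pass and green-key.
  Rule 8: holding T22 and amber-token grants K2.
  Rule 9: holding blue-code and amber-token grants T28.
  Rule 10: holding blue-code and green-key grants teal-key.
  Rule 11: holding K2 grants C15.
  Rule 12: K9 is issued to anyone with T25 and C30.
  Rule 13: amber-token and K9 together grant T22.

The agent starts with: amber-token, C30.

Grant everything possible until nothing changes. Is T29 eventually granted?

Yes

Holding C30 and amber-token grants red-pass (Rule 1).
Holding red-pass, C30, and amber-token grants green-key (Rule 2).
Holding red-pass and green-key grants blue-code (Rule 7).
Holding blue-code and amber-token grants T28 (Rule 9).
Holding T28 grants T29 (Rule 5).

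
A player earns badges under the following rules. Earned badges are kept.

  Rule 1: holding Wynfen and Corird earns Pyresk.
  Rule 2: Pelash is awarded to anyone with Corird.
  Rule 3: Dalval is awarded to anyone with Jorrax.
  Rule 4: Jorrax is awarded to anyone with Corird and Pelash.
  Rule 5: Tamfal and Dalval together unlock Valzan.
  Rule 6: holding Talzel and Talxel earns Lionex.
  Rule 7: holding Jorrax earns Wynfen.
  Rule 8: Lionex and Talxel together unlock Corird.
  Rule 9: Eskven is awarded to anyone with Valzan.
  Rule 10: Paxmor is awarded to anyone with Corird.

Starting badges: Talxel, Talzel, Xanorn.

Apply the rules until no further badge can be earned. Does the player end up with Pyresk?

With Talzel and Talxel, Lionex is earned (Rule 6).
With Lionex and Talxel, Corird is earned (Rule 8).
With Corird, Pelash is earned (Rule 2).
With Corird and Pelash, Jorrax is earned (Rule 4).
With Jorrax, Wynfen is earned (Rule 7).
With Wynfen and Corird, Pyresk is earned (Rule 1).

Yes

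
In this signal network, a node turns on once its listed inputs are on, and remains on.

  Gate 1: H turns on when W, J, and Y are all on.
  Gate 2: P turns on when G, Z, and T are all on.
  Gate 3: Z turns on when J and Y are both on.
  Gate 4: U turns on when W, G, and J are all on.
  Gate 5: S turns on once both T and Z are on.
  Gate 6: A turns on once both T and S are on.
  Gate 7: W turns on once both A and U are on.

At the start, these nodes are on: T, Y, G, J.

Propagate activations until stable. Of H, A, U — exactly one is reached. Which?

Gate 3: J and Y on → Z on.
T and Z are on, so S turns on (Gate 5).
T and S are on, so A turns on (Gate 6).
H would need W, J, and Y (Gate 1), but W never turns on. U would need W, G, and J (Gate 4), but W never turns on.

A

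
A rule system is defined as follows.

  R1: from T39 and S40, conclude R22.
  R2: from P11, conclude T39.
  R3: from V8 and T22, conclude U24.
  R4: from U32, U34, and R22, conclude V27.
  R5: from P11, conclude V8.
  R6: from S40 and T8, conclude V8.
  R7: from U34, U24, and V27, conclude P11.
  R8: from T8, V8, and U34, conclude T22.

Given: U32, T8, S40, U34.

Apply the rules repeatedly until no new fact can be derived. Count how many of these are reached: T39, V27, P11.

T39 would need P11 (R2), but P11 is never established.
V27 would need U32, U34, and R22 (R4), but R22 is never established.
P11 would need U34, U24, and V27 (R7), but V27 is never established.
None of the 3 are reached.

0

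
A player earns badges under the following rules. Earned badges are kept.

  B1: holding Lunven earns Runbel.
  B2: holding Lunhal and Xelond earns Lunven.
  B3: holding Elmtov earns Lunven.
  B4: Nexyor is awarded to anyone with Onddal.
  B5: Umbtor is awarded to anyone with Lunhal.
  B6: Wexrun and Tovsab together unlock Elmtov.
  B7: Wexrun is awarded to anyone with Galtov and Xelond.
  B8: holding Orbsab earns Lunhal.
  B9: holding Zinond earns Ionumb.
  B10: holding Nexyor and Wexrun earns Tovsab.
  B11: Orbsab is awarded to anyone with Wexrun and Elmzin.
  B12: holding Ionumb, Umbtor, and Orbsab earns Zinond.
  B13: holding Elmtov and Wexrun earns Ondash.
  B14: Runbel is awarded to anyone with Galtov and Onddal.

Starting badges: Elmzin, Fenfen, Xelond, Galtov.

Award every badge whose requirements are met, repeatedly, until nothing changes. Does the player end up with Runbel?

Yes

With Galtov and Xelond, Wexrun is earned (B7).
With Wexrun and Elmzin, Orbsab is earned (B11).
With Orbsab, Lunhal is earned (B8).
With Lunhal and Xelond, Lunven is earned (B2).
With Lunven, Runbel is earned (B1).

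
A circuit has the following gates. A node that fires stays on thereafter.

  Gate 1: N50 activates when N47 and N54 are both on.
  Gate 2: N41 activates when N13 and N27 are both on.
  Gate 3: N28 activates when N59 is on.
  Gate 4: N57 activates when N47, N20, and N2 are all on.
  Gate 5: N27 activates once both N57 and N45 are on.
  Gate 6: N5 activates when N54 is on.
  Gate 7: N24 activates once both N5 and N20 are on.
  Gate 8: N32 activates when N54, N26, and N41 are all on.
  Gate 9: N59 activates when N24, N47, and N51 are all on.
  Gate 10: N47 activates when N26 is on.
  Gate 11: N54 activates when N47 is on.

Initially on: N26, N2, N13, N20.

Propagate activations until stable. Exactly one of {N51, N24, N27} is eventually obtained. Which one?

N26 is on, so N47 activates (Gate 10).
Gate 11: N47 on → N54 on.
Gate 6: N54 on → N5 on.
N5 and N20 are on, so N24 activates (Gate 7).
N27 would need N57 and N45 (Gate 5), but N45 never turns on. No rule produces N51, and it is not given.

N24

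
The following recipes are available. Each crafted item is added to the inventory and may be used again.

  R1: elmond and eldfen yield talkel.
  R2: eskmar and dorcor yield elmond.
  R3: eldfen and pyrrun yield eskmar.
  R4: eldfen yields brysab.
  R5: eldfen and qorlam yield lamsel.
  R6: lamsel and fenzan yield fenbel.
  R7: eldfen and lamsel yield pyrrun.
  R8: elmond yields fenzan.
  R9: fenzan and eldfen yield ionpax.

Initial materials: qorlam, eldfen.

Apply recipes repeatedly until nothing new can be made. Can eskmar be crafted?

Yes

eldfen and qorlam → lamsel (R5).
Using R7, eldfen and lamsel make pyrrun.
Using R3, eldfen and pyrrun make eskmar.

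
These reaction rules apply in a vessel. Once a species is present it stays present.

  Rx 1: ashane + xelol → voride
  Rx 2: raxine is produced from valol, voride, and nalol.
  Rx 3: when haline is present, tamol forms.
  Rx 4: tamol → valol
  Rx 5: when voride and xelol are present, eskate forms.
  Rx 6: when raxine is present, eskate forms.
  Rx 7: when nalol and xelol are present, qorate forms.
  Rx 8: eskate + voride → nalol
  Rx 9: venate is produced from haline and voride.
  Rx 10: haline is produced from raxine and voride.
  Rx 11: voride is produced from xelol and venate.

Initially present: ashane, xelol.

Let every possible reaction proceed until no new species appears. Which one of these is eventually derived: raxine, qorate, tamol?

ashane and xelol present → voride forms (Rx 1).
voride and xelol present → eskate forms (Rx 5).
eskate and voride present → nalol forms (Rx 8).
nalol and xelol present → qorate forms (Rx 7).
tamol would need haline (Rx 3), but haline never forms. raxine would need valol, voride, and nalol (Rx 2), but valol never forms.

qorate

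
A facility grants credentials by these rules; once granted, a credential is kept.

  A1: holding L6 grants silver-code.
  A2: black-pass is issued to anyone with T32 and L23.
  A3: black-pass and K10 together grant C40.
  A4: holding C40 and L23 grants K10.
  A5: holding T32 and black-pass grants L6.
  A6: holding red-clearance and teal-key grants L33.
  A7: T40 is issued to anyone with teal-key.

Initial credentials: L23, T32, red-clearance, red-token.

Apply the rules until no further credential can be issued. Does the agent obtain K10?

No

K10 would need C40 and L23 (A4), but C40 is never granted.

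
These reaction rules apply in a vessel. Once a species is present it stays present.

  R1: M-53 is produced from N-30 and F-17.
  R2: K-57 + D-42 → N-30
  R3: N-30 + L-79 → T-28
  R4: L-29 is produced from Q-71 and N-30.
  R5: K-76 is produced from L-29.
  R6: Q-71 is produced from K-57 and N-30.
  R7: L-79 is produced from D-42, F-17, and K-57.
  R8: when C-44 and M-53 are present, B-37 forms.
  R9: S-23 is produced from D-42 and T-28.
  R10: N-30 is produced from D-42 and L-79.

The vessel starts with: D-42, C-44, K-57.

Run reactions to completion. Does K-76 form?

Yes

K-57 and D-42 present → N-30 forms (R2).
K-57 and N-30 present → Q-71 forms (R6).
Q-71 and N-30 present → L-29 forms (R4).
L-29 present → K-76 forms (R5).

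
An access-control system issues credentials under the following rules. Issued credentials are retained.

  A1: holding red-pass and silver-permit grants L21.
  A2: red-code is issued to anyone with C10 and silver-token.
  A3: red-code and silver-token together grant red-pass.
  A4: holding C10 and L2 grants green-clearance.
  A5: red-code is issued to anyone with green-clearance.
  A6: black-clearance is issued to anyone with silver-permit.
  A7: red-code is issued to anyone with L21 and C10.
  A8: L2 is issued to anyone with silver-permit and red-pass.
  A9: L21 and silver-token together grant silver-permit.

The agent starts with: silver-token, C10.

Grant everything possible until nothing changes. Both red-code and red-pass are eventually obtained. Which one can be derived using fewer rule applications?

red-code: Holding C10 and silver-token grants red-code (A2). [1 rule application]
red-pass: Holding C10 and silver-token grants red-code (A2). Holding red-code and silver-token grants red-pass (A3). [2 rule applications]
red-code needs fewer.

red-code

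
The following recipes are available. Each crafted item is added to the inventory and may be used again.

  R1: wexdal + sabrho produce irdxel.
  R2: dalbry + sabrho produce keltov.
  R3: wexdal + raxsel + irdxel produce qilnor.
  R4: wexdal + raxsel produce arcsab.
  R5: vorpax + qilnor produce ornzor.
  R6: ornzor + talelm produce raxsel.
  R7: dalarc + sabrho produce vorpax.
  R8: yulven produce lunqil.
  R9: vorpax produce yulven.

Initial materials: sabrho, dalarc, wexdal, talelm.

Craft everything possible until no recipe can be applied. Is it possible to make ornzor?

ornzor would need vorpax and qilnor (R5), but qilnor is never obtained.

No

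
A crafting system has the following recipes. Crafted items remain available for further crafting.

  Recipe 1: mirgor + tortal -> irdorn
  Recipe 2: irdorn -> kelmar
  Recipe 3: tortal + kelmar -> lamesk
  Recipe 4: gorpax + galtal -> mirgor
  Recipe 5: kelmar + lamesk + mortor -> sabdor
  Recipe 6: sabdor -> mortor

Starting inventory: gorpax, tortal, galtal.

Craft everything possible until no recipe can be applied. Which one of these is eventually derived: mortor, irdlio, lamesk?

lamesk

gorpax + galtal -> mirgor (Recipe 4).
mirgor + tortal -> irdorn (Recipe 1).
Using Recipe 2, irdorn makes kelmar.
tortal + kelmar -> lamesk (Recipe 3).
No rule produces irdlio, and it is not given. mortor would need sabdor (Recipe 6), but sabdor is never obtained.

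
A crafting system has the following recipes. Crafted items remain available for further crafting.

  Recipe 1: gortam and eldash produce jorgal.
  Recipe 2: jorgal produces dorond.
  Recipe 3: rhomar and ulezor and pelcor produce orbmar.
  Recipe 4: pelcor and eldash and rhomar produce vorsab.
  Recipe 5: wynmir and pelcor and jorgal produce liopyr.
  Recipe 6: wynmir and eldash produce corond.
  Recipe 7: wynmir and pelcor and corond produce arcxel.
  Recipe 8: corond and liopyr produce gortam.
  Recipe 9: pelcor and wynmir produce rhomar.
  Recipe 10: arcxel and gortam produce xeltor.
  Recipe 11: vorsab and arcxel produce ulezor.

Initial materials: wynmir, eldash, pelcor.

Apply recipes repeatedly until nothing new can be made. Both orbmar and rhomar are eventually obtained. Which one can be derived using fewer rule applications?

rhomar: Using Recipe 9, pelcor and wynmir make rhomar. [1 rule application]
orbmar: Using Recipe 6, wynmir and eldash make corond. pelcor and wynmir → rhomar (Recipe 9). Using Recipe 4, pelcor, eldash, and rhomar make vorsab. wynmir and pelcor and corond → arcxel (Recipe 7). vorsab and arcxel → ulezor (Recipe 11). rhomar and ulezor and pelcor → orbmar (Recipe 3). [6 rule applications]
rhomar needs fewer.

rhomar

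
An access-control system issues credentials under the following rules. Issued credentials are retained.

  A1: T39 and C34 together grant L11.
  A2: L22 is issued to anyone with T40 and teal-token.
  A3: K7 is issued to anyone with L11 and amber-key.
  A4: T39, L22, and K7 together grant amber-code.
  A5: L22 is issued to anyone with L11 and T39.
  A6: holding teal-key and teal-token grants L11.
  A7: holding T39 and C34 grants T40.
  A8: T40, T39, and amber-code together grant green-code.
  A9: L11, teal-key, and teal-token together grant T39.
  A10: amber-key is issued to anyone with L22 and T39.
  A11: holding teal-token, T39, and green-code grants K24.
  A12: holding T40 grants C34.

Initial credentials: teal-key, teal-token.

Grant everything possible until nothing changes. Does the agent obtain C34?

C34 would need T40 (A12), but T40 is never granted.

No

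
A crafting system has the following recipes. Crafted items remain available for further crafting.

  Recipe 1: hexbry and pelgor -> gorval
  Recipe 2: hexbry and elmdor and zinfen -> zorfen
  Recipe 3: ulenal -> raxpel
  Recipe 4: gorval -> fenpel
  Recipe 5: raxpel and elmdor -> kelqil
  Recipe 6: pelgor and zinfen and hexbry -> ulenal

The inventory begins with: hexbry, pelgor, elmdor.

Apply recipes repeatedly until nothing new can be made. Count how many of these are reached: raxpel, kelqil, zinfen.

raxpel would need ulenal (Recipe 3), but ulenal is never obtained.
kelqil would need raxpel and elmdor (Recipe 5), but raxpel is never obtained.
No rule produces zinfen, and it is not given.
None of the 3 are reached.

0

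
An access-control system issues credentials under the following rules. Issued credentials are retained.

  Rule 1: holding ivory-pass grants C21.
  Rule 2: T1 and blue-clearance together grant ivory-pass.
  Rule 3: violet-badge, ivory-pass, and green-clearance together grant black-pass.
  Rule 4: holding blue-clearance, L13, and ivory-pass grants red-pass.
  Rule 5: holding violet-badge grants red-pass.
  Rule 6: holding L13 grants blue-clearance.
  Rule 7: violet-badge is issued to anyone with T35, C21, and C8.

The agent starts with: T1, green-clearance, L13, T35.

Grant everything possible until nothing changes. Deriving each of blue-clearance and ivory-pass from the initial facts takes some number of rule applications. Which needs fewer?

blue-clearance: Holding L13 grants blue-clearance (Rule 6). [1 rule application]
ivory-pass: Holding L13 grants blue-clearance (Rule 6). Holding T1 and blue-clearance grants ivory-pass (Rule 2). [2 rule applications]
blue-clearance needs fewer.

blue-clearance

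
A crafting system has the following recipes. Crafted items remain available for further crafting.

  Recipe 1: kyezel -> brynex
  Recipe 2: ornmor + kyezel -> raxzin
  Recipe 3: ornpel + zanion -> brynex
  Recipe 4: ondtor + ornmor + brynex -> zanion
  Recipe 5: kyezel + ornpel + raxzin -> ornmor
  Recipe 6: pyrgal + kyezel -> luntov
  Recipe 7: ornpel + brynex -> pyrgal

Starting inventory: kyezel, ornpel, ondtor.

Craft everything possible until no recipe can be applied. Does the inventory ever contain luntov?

Yes

kyezel -> brynex (Recipe 1).
ornpel + brynex -> pyrgal (Recipe 7).
Using Recipe 6, pyrgal and kyezel make luntov.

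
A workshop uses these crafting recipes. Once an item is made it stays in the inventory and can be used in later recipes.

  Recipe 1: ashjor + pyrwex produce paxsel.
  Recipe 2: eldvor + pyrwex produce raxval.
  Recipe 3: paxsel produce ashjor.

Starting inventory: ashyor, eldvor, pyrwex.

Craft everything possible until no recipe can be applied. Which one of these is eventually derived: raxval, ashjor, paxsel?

eldvor + pyrwex → raxval (Recipe 2).
ashjor would need paxsel (Recipe 3), but paxsel is never obtained. paxsel would need ashjor and pyrwex (Recipe 1), but ashjor is never obtained.

raxval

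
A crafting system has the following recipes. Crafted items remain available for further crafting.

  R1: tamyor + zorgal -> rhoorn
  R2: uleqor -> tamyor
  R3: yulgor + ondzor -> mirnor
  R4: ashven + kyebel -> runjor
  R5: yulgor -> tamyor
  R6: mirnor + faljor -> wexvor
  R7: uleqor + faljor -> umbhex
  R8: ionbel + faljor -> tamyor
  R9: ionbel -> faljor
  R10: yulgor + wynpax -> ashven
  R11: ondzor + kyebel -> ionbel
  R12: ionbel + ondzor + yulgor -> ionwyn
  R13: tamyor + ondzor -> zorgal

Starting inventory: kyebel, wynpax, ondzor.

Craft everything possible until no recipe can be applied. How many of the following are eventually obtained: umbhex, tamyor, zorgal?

2

ondzor + kyebel -> ionbel (R11).
Using R9, ionbel makes faljor.
Using R8, ionbel and faljor make tamyor.
tamyor + ondzor -> zorgal (R13).
umbhex would need uleqor and faljor (R7), but uleqor is never obtained.
tamyor: reached.
zorgal: reached.
Reached: tamyor and zorgal — 2 of the 3.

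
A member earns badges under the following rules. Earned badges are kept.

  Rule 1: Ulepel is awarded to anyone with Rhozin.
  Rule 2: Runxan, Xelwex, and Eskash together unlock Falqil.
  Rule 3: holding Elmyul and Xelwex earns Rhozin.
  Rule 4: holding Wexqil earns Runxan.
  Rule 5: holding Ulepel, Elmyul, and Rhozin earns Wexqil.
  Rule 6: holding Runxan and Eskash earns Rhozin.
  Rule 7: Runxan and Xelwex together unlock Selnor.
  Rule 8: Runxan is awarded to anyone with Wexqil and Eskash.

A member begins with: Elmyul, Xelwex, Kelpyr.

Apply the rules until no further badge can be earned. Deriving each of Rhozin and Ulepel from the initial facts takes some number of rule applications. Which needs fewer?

Rhozin

Rhozin: With Elmyul and Xelwex, Rhozin is earned (Rule 3). [1 rule application]
Ulepel: With Elmyul and Xelwex, Rhozin is earned (Rule 3). With Rhozin, Ulepel is earned (Rule 1). [2 rule applications]
Rhozin needs fewer.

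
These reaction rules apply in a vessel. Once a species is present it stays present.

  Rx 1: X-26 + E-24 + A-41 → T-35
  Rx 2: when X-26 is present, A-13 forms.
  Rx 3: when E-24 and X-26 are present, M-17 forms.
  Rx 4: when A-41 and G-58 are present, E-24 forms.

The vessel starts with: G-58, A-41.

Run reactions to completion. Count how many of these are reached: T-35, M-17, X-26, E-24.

A-41 and G-58 present → E-24 forms (Rx 4).
T-35 would need X-26, E-24, and A-41 (Rx 1), but X-26 never forms.
M-17 would need E-24 and X-26 (Rx 3), but X-26 never forms.
No rule produces X-26, and it is not given.
E-24: reached.
Reached: E-24 — 1 of the 4.

1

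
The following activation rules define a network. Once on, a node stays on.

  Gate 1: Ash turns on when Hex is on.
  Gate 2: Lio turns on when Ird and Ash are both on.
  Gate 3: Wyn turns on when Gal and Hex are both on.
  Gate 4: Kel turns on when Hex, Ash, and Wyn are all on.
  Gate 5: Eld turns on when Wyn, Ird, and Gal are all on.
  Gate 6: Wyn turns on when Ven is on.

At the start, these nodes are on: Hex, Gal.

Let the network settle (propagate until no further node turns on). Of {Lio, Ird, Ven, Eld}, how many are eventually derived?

0

Lio would need Ird and Ash (Gate 2), but Ird never turns on.
No rule produces Ird, and it is not given.
No rule produces Ven, and it is not given.
Eld would need Wyn, Ird, and Gal (Gate 5), but Ird never turns on.
None of the 4 are reached.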